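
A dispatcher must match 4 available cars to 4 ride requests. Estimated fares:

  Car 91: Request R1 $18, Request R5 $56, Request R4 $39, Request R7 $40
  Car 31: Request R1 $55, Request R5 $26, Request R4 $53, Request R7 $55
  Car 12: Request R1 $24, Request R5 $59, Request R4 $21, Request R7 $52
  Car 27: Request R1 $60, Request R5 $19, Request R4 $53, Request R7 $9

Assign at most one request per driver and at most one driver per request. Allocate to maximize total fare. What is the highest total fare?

Optimal: Car 91→Request R5 ($56), Car 31→Request R4 ($53), Car 12→Request R7 ($52), Car 27→Request R1 ($60) — total 56+53+52+60 = $221.
Max-entry greedy (repeatedly take the single best remaining cell) gives $213, worse by 8.
Swapping Car 31↔Car 27 (Car 31→Request R1 $55, Car 27→Request R4 $53) loses 5.

Max total: $221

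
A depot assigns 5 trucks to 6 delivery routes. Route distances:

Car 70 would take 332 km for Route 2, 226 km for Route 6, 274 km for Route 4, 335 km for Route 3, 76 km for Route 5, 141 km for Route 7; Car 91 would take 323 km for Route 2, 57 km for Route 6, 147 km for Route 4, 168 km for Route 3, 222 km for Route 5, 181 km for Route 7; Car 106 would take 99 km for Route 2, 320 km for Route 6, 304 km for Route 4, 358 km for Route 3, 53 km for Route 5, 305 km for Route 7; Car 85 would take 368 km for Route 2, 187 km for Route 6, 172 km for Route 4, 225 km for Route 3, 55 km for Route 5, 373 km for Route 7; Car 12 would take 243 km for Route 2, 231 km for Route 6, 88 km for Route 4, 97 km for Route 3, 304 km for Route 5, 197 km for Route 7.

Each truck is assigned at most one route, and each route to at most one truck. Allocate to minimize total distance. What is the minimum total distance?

Minimum total: 440 km

Treat this as an assignment problem: match each truck to one route.
Optimal: Car 70→Route 7 (141 km), Car 91→Route 6 (57 km), Car 106→Route 2 (99 km), Car 85→Route 5 (55 km), Car 12→Route 4 (88 km) — total 141+57+99+55+88 = 440 km.
Checked against all permutations: 440 km is optimal.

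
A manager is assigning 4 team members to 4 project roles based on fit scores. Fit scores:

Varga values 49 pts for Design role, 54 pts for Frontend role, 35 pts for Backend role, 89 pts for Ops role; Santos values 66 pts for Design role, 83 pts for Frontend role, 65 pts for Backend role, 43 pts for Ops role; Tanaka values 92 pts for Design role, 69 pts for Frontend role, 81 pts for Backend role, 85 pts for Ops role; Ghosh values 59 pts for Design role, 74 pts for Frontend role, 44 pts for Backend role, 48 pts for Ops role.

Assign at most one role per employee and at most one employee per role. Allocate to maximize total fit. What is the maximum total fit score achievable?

This is a one-to-one assignment (maximum-weight bipartite matching).
Optimal: Varga→Ops role (89 pts), Santos→Backend role (65 pts), Tanaka→Design role (92 pts), Ghosh→Frontend role (74 pts) — total 89+65+92+74 = 320 pts.
Column-greedy (each role in turn goes to its best remaining employee) gives 308 pts, worse by 12.
Next-best assignment: Varga→Ops role, Santos→Frontend role, Tanaka→Backend role, Ghosh→Design role = 312 pts.
Swapping Santos↔Tanaka (Santos→Design role 66 pts, Tanaka→Backend role 81 pts) loses 10.

Max total: 320 pts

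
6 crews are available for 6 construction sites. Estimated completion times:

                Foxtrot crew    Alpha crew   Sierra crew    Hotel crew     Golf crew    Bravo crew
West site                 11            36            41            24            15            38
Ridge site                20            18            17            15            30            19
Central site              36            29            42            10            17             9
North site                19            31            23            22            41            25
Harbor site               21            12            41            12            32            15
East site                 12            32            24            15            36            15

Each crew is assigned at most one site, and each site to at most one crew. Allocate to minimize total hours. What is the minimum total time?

Optimal: Foxtrot crew→East site (12 hours), Alpha crew→Harbor site (12 hours), Sierra crew→North site (23 hours), Hotel crew→Ridge site (15 hours), Golf crew→West site (15 hours), Bravo crew→Central site (9 hours) — total 12+12+23+15+15+9 = 86 hours.
Min-entry greedy (repeatedly take the single cheapest remaining cell) gives 106 hours, worse by 20.
Every other assignment is strictly worse.

Minimum total: 86 hours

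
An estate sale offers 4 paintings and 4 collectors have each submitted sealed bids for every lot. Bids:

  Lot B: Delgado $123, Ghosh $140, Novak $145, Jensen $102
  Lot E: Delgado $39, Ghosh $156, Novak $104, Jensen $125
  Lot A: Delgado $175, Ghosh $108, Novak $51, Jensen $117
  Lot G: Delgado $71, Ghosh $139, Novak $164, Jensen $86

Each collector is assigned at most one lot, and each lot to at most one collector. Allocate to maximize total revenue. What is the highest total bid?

Optimal: Delgado→Lot A ($175), Ghosh→Lot B ($140), Novak→Lot G ($164), Jensen→Lot E ($125) — total 175+140+164+125 = $604.
Max-entry greedy (repeatedly take the single best remaining cell) gives $597, worse by 7.
Next-best assignment: Delgado→Lot A, Ghosh→Lot E, Novak→Lot G, Jensen→Lot B = $597.

Maximum total: $604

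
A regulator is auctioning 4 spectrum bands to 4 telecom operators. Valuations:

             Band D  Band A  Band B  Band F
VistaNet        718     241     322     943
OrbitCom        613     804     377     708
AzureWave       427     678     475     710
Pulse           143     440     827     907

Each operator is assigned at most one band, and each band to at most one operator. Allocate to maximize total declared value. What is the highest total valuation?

Optimal: VistaNet→Band F ($943M), OrbitCom→Band D ($613M), AzureWave→Band A ($678M), Pulse→Band B ($827M) — total 943+613+678+827 = $3061M.
Max-entry greedy (repeatedly take the single best remaining cell) gives $3001M, worse by 60.
Next-best assignment: VistaNet→Band D, OrbitCom→Band A, AzureWave→Band F, Pulse→Band B = $3059M.

Max total: $3061M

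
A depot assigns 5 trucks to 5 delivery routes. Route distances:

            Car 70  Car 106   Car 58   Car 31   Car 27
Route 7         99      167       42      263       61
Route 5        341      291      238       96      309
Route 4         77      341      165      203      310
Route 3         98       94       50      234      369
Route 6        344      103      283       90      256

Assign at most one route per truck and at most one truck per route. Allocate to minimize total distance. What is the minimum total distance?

Optimal: Car 70→Route 4 (77 km), Car 106→Route 6 (103 km), Car 58→Route 3 (50 km), Car 31→Route 5 (96 km), Car 27→Route 7 (61 km) — total 77+103+50+96+61 = 387 km.
Column-greedy (each route in turn goes to its cheapest remaining truck) gives 565 km, worse by 178.
Next-best assignment: Car 70→Route 3, Car 106→Route 6, Car 58→Route 4, Car 31→Route 5, Car 27→Route 7 = 523 km.

Minimum total: 387 km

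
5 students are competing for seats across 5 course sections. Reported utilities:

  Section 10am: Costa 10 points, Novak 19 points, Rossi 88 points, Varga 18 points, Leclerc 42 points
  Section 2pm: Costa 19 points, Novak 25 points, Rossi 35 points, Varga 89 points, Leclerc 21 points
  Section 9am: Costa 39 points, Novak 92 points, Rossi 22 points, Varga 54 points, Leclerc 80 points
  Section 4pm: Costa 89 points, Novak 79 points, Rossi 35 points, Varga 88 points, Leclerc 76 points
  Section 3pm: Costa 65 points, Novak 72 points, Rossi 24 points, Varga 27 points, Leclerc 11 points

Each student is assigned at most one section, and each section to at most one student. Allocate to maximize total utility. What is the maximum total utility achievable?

Max total: 418 points

Optimal: Costa→Section 4pm (89 points), Novak→Section 3pm (72 points), Rossi→Section 10am (88 points), Varga→Section 2pm (89 points), Leclerc→Section 9am (80 points) — total 89+72+88+89+80 = 418 points.
Next-best assignment: Costa→Section 3pm, Novak→Section 9am, Rossi→Section 10am, Varga→Section 2pm, Leclerc→Section 4pm = 410 points.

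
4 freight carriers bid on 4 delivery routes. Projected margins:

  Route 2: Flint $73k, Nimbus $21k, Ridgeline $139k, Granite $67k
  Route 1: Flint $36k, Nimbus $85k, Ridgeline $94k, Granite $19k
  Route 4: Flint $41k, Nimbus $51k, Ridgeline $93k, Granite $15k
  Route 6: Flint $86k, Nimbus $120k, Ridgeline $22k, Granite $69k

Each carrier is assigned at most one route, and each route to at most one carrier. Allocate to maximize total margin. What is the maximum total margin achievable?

Maximum total: $334k

Treat this as an assignment problem: match each carrier to one route.
Optimal: Flint→Route 4 ($41k), Nimbus→Route 1 ($85k), Ridgeline→Route 2 ($139k), Granite→Route 6 ($69k) — total 41+85+139+69 = $334k.
Row-greedy (each carrier in turn takes its best remaining route) gives $325k, worse by 9.
Next-best assignment: Flint→Route 6, Nimbus→Route 1, Ridgeline→Route 4, Granite→Route 2 = $331k.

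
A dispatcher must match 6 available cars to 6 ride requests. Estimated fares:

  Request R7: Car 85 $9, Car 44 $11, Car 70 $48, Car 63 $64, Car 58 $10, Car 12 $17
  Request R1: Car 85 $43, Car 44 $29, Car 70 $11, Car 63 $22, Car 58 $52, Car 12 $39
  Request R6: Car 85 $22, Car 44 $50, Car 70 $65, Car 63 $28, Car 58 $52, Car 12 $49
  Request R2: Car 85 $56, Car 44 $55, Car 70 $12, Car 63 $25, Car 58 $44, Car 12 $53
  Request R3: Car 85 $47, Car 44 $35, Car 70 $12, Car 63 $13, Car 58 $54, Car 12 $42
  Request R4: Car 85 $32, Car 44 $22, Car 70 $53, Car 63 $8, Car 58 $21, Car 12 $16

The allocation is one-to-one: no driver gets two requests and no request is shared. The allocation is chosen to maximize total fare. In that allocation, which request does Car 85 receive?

This is the linear assignment problem.
Optimal: Car 85→Request R3 ($47), Car 44→Request R2 ($55), Car 70→Request R4 ($53), Car 63→Request R7 ($64), Car 58→Request R1 ($52), Car 12→Request R6 ($49) — total 47+55+53+64+52+49 = $320.
Row-greedy (each driver in turn takes its best remaining request) gives $316, worse by 4.
Swapping Car 85↔Car 58 (Car 85→Request R1 $43, Car 58→Request R3 $54) loses 2.
Car 85's own top request is Request R2 ($56), but forcing Car 85→Request R2 and reassigning the rest optimally gives only $317 — worse by 3.

Car 85 receives Request R3.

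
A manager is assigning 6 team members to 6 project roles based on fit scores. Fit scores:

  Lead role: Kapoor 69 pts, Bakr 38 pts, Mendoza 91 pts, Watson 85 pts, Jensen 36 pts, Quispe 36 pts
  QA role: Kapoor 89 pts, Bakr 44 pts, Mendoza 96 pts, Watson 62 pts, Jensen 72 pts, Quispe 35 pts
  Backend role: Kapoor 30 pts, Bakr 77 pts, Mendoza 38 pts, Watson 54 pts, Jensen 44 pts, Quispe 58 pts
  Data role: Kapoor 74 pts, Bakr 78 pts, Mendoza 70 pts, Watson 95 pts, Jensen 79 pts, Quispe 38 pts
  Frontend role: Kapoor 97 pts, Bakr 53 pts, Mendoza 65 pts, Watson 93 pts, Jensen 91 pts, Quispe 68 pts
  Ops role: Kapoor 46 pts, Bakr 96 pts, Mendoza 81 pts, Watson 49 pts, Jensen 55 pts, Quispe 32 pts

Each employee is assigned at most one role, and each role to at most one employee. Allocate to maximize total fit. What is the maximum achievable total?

Maximum total: 520 pts

Optimal: Kapoor→QA role (89 pts), Bakr→Ops role (96 pts), Mendoza→Lead role (91 pts), Watson→Data role (95 pts), Jensen→Frontend role (91 pts), Quispe→Backend role (58 pts) — total 89+96+91+95+91+58 = 520 pts.
Max-entry greedy (repeatedly take the single best remaining cell) gives 478 pts, worse by 42.
Next-best assignment: Kapoor→Frontend role, Bakr→Ops role, Mendoza→QA role, Watson→Lead role, Jensen→Data role, Quispe→Backend role = 511 pts.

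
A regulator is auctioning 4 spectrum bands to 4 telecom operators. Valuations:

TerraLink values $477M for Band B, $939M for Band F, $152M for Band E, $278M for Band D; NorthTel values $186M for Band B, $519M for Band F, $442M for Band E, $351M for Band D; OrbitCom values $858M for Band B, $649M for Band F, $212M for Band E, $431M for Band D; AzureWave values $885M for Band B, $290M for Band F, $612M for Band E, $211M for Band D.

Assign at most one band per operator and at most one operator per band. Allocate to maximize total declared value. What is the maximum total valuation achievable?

Max total: $2760M

Optimal: TerraLink→Band F ($939M), NorthTel→Band D ($351M), OrbitCom→Band B ($858M), AzureWave→Band E ($612M) — total 939+351+858+612 = $2760M.
Max-entry greedy (repeatedly take the single best remaining cell) gives $2697M, worse by 63.
Next-best assignment: TerraLink→Band F, NorthTel→Band E, OrbitCom→Band D, AzureWave→Band B = $2697M.
Swapping TerraLink↔NorthTel (TerraLink→Band D $278M, NorthTel→Band F $519M) loses 493.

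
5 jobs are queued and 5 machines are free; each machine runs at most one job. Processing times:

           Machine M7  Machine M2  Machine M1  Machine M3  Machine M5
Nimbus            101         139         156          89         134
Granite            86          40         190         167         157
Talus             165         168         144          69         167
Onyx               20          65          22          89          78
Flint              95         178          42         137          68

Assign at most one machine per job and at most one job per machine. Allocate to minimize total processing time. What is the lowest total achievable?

This is the linear assignment problem.
Optimal: Nimbus→Machine M7 (101 min), Granite→Machine M2 (40 min), Talus→Machine M3 (69 min), Onyx→Machine M1 (22 min), Flint→Machine M5 (68 min) — total 101+40+69+22+68 = 300 min.
Column-greedy (each machine in turn goes to its cheapest remaining job) gives 305 min, worse by 5.

Minimum total: 300 min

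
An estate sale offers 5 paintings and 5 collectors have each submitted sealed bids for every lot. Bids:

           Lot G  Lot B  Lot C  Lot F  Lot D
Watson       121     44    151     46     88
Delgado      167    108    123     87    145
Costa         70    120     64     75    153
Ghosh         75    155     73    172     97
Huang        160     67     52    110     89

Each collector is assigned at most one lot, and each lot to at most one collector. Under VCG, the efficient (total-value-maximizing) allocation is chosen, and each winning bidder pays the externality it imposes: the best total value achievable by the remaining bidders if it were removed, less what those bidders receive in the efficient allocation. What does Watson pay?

Efficient allocation: Watson→Lot C ($151), Delgado→Lot D ($145), Costa→Lot B ($120), Ghosh→Lot F ($172), Huang→Lot G ($160); total welfare W = $748.
Watson receives Lot C at value $151, so the others get W − 151 = $597.
Without Watson: best allocation of the remaining 4 bidders over all 5 lots is Delgado→Lot C ($123), Costa→Lot D ($153), Ghosh→Lot F ($172), Huang→Lot G ($160), total $608.
VCG payment = (others' best without Watson) − (others' welfare with Watson) = 608 − 597 = $11.

Watson pays $11.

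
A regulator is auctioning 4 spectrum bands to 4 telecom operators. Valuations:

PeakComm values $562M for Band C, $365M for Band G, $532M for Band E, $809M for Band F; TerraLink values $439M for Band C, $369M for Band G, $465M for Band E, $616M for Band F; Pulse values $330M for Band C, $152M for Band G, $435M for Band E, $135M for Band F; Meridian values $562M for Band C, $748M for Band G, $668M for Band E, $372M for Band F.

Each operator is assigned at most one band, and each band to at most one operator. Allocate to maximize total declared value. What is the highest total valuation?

Optimal: PeakComm→Band F ($809M), TerraLink→Band C ($439M), Pulse→Band E ($435M), Meridian→Band G ($748M) — total 809+439+435+748 = $2431M.
Max-entry greedy (repeatedly take the single best remaining cell) gives $2352M, worse by 79.
Every other assignment is strictly worse.

Maximum total: $2431M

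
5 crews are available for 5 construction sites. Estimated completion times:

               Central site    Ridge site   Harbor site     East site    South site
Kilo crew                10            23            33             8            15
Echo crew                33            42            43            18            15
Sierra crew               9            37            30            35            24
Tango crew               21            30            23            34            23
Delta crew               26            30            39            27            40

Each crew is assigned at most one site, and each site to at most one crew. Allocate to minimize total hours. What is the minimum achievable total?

Minimum total: 85 hours

This is a one-to-one assignment (minimum-cost bipartite matching).
Optimal: Kilo crew→East site (8 hours), Echo crew→South site (15 hours), Sierra crew→Central site (9 hours), Tango crew→Harbor site (23 hours), Delta crew→Ridge site (30 hours) — total 8+15+9+23+30 = 85 hours.
Column-greedy (each site in turn goes to its cheapest remaining crew) gives 113 hours, worse by 28.
Next-best assignment: Kilo crew→South site, Echo crew→East site, Sierra crew→Central site, Tango crew→Harbor site, Delta crew→Ridge site = 95 hours.
No other one-to-one assignment undercuts 85 hours.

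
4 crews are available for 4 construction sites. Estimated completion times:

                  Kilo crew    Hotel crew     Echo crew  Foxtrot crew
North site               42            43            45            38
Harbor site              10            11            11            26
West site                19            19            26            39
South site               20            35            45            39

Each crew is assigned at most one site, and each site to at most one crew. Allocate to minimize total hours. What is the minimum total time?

Optimal: Kilo crew→South site (20 hours), Hotel crew→West site (19 hours), Echo crew→Harbor site (11 hours), Foxtrot crew→North site (38 hours) — total 20+19+11+38 = 88 hours.
Min-entry greedy (repeatedly take the single cheapest remaining cell) gives 112 hours, worse by 24.

Min total: 88 hours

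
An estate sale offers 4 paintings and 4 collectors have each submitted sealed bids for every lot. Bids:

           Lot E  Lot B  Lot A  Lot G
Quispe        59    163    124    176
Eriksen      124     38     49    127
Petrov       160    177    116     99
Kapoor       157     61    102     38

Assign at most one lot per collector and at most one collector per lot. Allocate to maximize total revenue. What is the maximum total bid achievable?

This is a one-to-one assignment (maximum-weight bipartite matching).
Optimal: Quispe→Lot A ($124), Eriksen→Lot G ($127), Petrov→Lot B ($177), Kapoor→Lot E ($157) — total 124+127+177+157 = $585.
Next-best assignment: Quispe→Lot G, Eriksen→Lot E, Petrov→Lot B, Kapoor→Lot A = $579.

Max total: $585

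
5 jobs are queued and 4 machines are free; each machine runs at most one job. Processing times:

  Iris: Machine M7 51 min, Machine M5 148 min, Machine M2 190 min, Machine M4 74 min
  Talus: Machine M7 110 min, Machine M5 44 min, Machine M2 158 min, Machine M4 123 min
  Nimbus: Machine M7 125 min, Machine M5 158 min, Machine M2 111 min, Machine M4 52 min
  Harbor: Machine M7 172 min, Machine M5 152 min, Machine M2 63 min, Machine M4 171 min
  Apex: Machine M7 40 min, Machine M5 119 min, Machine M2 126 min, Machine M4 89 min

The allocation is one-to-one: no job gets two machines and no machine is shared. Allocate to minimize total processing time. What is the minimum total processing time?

Minimum total: 199 min

Optimal: Apex→Machine M7 (40 min), Talus→Machine M5 (44 min), Harbor→Machine M2 (63 min), Nimbus→Machine M4 (52 min) — total 40+44+63+52 = 199 min.
Next-best assignment: Iris→Machine M7, Talus→Machine M5, Harbor→Machine M2, Nimbus→Machine M4 = 210 min.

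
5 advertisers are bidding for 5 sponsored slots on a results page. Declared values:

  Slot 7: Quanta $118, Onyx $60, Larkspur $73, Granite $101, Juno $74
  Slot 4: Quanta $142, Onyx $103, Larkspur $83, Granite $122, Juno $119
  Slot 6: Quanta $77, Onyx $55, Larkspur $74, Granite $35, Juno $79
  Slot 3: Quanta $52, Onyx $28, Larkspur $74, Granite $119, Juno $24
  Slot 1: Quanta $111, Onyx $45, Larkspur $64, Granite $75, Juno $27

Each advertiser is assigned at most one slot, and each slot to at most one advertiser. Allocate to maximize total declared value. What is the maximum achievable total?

Max total: $485

Optimal: Quanta→Slot 1 ($111), Onyx→Slot 4 ($103), Larkspur→Slot 7 ($73), Granite→Slot 3 ($119), Juno→Slot 6 ($79) — total 111+103+73+119+79 = $485.
Row-greedy (each advertiser in turn takes its best remaining slot) gives $422, worse by 63.
Swapping Larkspur↔Granite (Larkspur→Slot 3 $74, Granite→Slot 7 $101) loses 17.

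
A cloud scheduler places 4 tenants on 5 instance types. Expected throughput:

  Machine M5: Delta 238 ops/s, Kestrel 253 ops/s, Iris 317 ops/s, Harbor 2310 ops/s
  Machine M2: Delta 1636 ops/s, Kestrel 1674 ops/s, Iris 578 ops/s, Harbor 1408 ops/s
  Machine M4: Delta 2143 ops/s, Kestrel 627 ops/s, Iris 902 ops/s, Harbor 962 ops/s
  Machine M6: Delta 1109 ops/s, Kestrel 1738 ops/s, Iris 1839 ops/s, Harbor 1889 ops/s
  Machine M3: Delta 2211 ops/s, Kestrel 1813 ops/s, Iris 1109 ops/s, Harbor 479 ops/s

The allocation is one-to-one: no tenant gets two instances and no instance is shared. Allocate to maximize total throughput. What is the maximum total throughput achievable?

Optimal: Delta→Machine M4 (2143 ops/s), Kestrel→Machine M3 (1813 ops/s), Iris→Machine M6 (1839 ops/s), Harbor→Machine M5 (2310 ops/s) — total 2143+1813+1839+2310 = 8105 ops/s.
Column-greedy (each instance in turn goes to its best remaining tenant) gives 7966 ops/s, worse by 139.
Next-best assignment: Delta→Machine M3, Kestrel→Machine M2, Iris→Machine M6, Harbor→Machine M5 = 8034 ops/s.
Swapping Iris↔Delta (Iris→Machine M4 902 ops/s, Delta→Machine M6 1109 ops/s) loses 1971.

Maximum total: 8105 ops/s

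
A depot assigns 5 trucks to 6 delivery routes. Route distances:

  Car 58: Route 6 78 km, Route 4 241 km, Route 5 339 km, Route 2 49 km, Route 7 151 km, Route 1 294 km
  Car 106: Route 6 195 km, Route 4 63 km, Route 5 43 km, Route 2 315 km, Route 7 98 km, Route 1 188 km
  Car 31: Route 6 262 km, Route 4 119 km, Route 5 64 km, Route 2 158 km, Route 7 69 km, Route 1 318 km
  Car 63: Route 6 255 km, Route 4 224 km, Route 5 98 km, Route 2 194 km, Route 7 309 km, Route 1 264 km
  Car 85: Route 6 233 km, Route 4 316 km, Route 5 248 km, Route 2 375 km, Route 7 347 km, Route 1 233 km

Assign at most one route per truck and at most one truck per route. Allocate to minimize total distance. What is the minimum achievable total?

Treat this as an assignment problem: match each truck to one route.
Optimal: Car 58→Route 2 (49 km), Car 106→Route 4 (63 km), Car 31→Route 7 (69 km), Car 63→Route 5 (98 km), Car 85→Route 6 (233 km) — total 49+63+69+98+233 = 512 km.
Row-greedy (each truck in turn takes its cheapest remaining route) gives 618 km, worse by 106.

Minimum total: 512 km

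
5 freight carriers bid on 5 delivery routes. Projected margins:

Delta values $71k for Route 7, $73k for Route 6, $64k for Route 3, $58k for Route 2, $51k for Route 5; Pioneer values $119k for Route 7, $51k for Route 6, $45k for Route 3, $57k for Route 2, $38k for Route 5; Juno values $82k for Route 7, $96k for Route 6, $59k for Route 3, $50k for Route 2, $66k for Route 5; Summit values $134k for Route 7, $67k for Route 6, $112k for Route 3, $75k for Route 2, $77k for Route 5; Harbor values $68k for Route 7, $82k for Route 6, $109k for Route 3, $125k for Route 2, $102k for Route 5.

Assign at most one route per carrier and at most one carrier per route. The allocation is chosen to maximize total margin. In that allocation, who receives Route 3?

Optimal: Delta→Route 5 ($51k), Pioneer→Route 7 ($119k), Juno→Route 6 ($96k), Summit→Route 3 ($112k), Harbor→Route 2 ($125k) — total 51+119+96+112+125 = $503k.
Column-greedy (each route in turn goes to its best remaining carrier) gives $435k, worse by 68.
Summit's own top route is Route 7 ($134k), but forcing Summit→Route 7 and reassigning the rest optimally gives only $457k — worse by 46.

Summit receives Route 3.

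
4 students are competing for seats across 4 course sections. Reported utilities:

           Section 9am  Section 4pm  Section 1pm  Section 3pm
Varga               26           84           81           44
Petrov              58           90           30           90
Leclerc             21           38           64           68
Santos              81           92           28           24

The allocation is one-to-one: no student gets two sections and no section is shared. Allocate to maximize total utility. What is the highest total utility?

Maximum total: 320 points

Optimal: Varga→Section 1pm (81 points), Petrov→Section 4pm (90 points), Leclerc→Section 3pm (68 points), Santos→Section 9am (81 points) — total 81+90+68+81 = 320 points.
Row-greedy (each student in turn takes its best remaining section) gives 319 points, worse by 1.
No other one-to-one assignment exceeds 320 points.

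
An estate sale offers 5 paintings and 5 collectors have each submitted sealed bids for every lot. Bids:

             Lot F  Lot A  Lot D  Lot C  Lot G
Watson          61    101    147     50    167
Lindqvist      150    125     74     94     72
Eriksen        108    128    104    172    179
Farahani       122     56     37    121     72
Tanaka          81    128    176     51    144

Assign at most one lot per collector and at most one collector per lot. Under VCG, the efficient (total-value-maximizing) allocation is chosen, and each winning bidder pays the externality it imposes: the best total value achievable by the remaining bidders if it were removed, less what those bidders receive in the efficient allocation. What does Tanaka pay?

Efficient allocation: Watson→Lot G ($167), Lindqvist→Lot A ($125), Eriksen→Lot C ($172), Farahani→Lot F ($122), Tanaka→Lot D ($176); total welfare W = $762.
Tanaka receives Lot D at value $176, so the others get W − 176 = $586.
Without Tanaka: best allocation of the remaining 4 bidders over all 5 lots is Watson→Lot D ($147), Lindqvist→Lot F ($150), Eriksen→Lot G ($179), Farahani→Lot C ($121), total $597.
VCG payment = (others' best without Tanaka) − (others' welfare with Tanaka) = 597 − 586 = $11.

Tanaka pays $11.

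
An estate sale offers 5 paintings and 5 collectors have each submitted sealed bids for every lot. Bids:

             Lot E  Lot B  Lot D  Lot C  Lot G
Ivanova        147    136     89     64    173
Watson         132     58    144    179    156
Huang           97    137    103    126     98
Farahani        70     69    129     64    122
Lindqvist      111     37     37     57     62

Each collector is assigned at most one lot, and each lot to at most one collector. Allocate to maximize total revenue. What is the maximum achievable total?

This is a one-to-one assignment (maximum-weight bipartite matching).
Optimal: Ivanova→Lot G ($173), Watson→Lot C ($179), Huang→Lot B ($137), Farahani→Lot D ($129), Lindqvist→Lot E ($111) — total 173+179+137+129+111 = $729.
Column-greedy (each lot in turn goes to its best remaining collector) gives $554, worse by 175.

Maximum total: $729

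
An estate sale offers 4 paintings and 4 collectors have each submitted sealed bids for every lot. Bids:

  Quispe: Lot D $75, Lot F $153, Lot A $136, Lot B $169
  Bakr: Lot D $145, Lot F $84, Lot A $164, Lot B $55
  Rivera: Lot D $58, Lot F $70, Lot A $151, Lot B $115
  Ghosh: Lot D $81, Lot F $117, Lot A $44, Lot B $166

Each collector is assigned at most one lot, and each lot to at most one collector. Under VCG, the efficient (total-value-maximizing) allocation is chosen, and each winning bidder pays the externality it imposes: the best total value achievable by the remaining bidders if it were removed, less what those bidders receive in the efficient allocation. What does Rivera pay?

Rivera pays $19.

Efficient allocation: Quispe→Lot F ($153), Bakr→Lot D ($145), Rivera→Lot A ($151), Ghosh→Lot B ($166); total welfare W = $615.
Rivera receives Lot A at value $151, so the others get W − 151 = $464.
Without Rivera: best allocation of the remaining 3 bidders over all 4 lots is Quispe→Lot F ($153), Bakr→Lot A ($164), Ghosh→Lot B ($166), total $483.
VCG payment = (others' best without Rivera) − (others' welfare with Rivera) = 483 − 464 = $19.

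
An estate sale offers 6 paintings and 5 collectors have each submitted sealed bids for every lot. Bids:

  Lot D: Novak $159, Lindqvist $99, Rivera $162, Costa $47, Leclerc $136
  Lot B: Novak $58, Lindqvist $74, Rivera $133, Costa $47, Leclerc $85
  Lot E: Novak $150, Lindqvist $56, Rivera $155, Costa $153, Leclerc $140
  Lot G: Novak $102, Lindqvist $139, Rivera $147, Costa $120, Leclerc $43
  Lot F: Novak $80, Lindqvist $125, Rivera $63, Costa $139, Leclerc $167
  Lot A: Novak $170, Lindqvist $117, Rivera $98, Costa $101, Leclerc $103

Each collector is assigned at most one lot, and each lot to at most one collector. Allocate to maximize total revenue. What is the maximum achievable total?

Max total: $791

Optimal: Novak→Lot A ($170), Lindqvist→Lot G ($139), Rivera→Lot D ($162), Costa→Lot E ($153), Leclerc→Lot F ($167) — total 170+139+162+153+167 = $791.
Column-greedy (each lot in turn goes to its best remaining collector) gives $619, worse by 172.
Every other assignment is strictly worse.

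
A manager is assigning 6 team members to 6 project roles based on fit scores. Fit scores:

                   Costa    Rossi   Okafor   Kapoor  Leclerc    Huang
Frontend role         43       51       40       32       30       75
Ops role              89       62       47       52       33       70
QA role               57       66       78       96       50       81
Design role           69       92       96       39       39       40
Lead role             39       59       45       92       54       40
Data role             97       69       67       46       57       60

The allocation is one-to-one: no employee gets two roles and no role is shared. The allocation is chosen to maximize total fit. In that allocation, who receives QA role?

Okafor receives QA role.

Optimal: Costa→Ops role (89 pts), Rossi→Design role (92 pts), Okafor→QA role (78 pts), Kapoor→Lead role (92 pts), Leclerc→Data role (57 pts), Huang→Frontend role (75 pts) — total 89+92+78+92+57+75 = 483 pts.
Max-entry greedy (repeatedly take the single best remaining cell) gives 480 pts, worse by 3.
Next-best assignment: Costa→Data role, Rossi→Ops role, Okafor→Design role, Kapoor→QA role, Leclerc→Lead role, Huang→Frontend role = 480 pts.
Every other assignment is strictly worse.
Okafor's own top role is Design role (96 pts), but forcing Okafor→Design role and reassigning the rest optimally gives only 480 pts — worse by 3.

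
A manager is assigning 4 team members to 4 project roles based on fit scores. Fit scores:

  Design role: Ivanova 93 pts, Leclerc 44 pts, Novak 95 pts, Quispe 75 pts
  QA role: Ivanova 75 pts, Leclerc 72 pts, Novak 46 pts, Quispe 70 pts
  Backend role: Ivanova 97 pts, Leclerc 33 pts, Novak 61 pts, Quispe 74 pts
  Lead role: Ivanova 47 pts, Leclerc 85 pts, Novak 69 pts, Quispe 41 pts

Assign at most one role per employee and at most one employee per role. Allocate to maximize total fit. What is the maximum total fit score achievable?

Maximum total: 347 pts

Optimal: Ivanova→Backend role (97 pts), Leclerc→Lead role (85 pts), Novak→Design role (95 pts), Quispe→QA role (70 pts) — total 97+85+95+70 = 347 pts.
Column-greedy (each role in turn goes to its best remaining employee) gives 329 pts, worse by 18.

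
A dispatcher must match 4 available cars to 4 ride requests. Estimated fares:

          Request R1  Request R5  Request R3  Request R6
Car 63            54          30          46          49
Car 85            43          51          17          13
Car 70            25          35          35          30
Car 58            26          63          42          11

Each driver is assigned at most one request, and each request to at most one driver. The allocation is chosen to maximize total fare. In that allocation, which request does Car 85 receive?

Treat this as an assignment problem: match each driver to one request.
Optimal: Car 63→Request R6 ($49), Car 85→Request R1 ($43), Car 70→Request R3 ($35), Car 58→Request R5 ($63) — total 49+43+35+63 = $190.
Row-greedy (each driver in turn takes its best remaining request) gives $151, worse by 39.
Swapping Car 85↔Car 58 (Car 85→Request R5 $51, Car 58→Request R1 $26) loses 29.
No other one-to-one assignment exceeds $190.
Car 85's own top request is Request R5 ($51), but forcing Car 85→Request R5 and reassigning the rest optimally gives only $177 — worse by 13.

Car 85 receives Request R1.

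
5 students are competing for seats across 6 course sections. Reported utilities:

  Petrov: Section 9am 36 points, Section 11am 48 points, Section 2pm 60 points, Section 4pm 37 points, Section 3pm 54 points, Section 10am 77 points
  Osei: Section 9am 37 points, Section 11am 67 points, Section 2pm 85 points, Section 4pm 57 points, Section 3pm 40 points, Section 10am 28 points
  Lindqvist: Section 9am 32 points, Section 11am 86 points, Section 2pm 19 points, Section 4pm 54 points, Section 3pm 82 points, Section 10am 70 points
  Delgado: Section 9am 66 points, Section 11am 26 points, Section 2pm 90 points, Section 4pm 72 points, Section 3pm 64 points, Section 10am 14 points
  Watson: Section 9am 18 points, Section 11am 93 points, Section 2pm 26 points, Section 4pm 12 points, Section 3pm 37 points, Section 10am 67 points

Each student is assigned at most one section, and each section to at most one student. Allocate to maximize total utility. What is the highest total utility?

Maximum total: 409 points

This is a one-to-one assignment (maximum-weight bipartite matching).
Optimal: Petrov→Section 10am (77 points), Osei→Section 2pm (85 points), Lindqvist→Section 3pm (82 points), Delgado→Section 4pm (72 points), Watson→Section 11am (93 points) — total 77+85+82+72+93 = 409 points.
Column-greedy (each section in turn goes to its best remaining student) gives 352 points, worse by 57.
Checked against all permutations: 409 points is optimal.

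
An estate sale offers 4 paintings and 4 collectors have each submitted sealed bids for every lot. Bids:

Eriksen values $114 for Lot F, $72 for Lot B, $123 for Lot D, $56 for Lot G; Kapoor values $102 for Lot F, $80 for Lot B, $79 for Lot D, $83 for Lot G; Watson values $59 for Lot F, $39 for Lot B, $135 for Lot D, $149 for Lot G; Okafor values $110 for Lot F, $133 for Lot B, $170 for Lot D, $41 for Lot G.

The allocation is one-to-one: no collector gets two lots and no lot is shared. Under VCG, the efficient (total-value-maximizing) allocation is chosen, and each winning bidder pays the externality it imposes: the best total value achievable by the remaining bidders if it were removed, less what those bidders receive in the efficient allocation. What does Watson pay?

Efficient allocation: Eriksen→Lot F ($114), Kapoor→Lot B ($80), Watson→Lot G ($149), Okafor→Lot D ($170); total welfare W = $513.
Watson receives Lot G at value $149, so the others get W − 149 = $364.
Without Watson: best allocation of the remaining 3 bidders over all 4 lots is Eriksen→Lot F ($114), Kapoor→Lot G ($83), Okafor→Lot D ($170), total $367.
VCG payment = (others' best without Watson) − (others' welfare with Watson) = 367 − 364 = $3.

Watson pays $3.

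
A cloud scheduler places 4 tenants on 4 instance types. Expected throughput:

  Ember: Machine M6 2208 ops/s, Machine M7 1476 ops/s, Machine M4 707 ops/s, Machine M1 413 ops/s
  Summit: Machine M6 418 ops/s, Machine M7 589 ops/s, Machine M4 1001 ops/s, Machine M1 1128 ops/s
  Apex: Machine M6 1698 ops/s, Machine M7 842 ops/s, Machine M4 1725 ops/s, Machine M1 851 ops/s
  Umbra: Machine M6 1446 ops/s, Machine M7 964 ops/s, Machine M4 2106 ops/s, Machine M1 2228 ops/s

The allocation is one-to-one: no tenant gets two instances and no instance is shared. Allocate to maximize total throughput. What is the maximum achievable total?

Optimal: Ember→Machine M6 (2208 ops/s), Summit→Machine M7 (589 ops/s), Apex→Machine M4 (1725 ops/s), Umbra→Machine M1 (2228 ops/s) — total 2208+589+1725+2228 = 6750 ops/s.
Row-greedy (each tenant in turn takes its best remaining instance) gives 6025 ops/s, worse by 725.
No other one-to-one assignment exceeds 6750 ops/s.

Maximum total: 6750 ops/s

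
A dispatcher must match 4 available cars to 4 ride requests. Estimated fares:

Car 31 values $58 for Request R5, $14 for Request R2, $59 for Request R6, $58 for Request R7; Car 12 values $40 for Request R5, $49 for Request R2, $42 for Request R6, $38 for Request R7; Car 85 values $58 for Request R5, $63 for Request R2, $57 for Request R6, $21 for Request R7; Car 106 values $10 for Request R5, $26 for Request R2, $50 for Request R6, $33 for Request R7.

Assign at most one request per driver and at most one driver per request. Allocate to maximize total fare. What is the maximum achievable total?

Treat this as an assignment problem: match each driver to one request.
Optimal: Car 31→Request R7 ($58), Car 12→Request R2 ($49), Car 85→Request R5 ($58), Car 106→Request R6 ($50) — total 58+49+58+50 = $215.
Next-best assignment: Car 31→Request R7, Car 12→Request R5, Car 85→Request R2, Car 106→Request R6 = $211.
No other one-to-one assignment exceeds $215.

Max total: $215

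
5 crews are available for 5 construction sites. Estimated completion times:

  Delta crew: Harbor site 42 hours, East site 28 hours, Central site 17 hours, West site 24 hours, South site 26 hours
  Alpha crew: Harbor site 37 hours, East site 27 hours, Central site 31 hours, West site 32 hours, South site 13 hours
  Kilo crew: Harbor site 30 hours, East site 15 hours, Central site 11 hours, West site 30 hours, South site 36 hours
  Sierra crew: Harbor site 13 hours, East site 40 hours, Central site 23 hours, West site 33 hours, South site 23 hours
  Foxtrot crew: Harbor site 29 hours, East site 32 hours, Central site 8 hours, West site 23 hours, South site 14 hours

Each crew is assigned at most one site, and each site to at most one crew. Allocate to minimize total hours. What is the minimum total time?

Optimal: Delta crew→West site (24 hours), Alpha crew→South site (13 hours), Kilo crew→East site (15 hours), Sierra crew→Harbor site (13 hours), Foxtrot crew→Central site (8 hours) — total 24+13+15+13+8 = 73 hours.
Row-greedy (each crew in turn takes its cheapest remaining site) gives 81 hours, worse by 8.
Swapping Alpha crew↔Kilo crew (Alpha crew→East site 27 hours, Kilo crew→South site 36 hours) adds 35.

Min total: 73 hours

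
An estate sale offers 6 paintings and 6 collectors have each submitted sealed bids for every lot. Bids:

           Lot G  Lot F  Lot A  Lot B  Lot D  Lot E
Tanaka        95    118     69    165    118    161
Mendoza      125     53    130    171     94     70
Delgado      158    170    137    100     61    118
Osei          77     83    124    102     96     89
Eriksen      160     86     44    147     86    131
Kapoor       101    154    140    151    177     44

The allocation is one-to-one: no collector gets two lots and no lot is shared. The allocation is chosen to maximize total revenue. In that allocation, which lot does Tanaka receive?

Tanaka receives Lot E.

Optimal: Tanaka→Lot E ($161), Mendoza→Lot B ($171), Delgado→Lot F ($170), Osei→Lot A ($124), Eriksen→Lot G ($160), Kapoor→Lot D ($177) — total 161+171+170+124+160+177 = $963.
Row-greedy (each collector in turn takes its best remaining lot) gives $765, worse by 198.
Next-best assignment: Tanaka→Lot E, Mendoza→Lot G, Delgado→Lot F, Osei→Lot A, Eriksen→Lot B, Kapoor→Lot D = $904.
No other one-to-one assignment exceeds $963.
Tanaka's own top lot is Lot B ($165), but forcing Tanaka→Lot B and reassigning the rest optimally gives only $892 — worse by 71.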